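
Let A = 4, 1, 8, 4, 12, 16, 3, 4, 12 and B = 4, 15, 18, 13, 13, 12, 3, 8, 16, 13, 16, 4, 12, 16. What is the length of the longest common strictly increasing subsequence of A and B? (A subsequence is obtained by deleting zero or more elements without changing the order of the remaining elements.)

4

For each value that appears in both, track the longest common increasing run ending there.
The best achievable length is 4; one witness is 4, 8, 12, 16 (A-positions 1,3,5,6, B-positions 1,8,13,14).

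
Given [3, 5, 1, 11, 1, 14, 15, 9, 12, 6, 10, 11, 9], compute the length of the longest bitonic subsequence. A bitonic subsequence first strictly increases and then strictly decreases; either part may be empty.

Let inc[i] be the LIS ending at i and dec[i] the longest strictly decreasing subsequence starting at i. inc = [1, 2, 1, 3, 1, 4, 5, 3, 4, 3, 4, 5, 4], dec = [2, 2, 1, 3, 1, 4, 4, 2, 3, 1, 2, 2, 1].
max_i inc[i]+dec[i]−1 = 8, with one witness 3, 5, 11, 14, 15, 12, 11, 9.

8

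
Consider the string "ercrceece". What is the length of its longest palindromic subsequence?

6

One longest palindromic subsequence is eceece (positions 1,3,6,7,8,9); it reads the same forward and backward, and the interval DP gives dp[1][9] = 6.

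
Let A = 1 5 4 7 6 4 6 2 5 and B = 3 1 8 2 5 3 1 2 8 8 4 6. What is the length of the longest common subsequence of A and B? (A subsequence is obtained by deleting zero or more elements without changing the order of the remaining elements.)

4

Backtracking the LCS table gives one alignment: 1 (A1,B2) → 5 (A2,B5) → 4 (A6,B11) → 6 (A7,B12).
So the longest common subsequence has length 4.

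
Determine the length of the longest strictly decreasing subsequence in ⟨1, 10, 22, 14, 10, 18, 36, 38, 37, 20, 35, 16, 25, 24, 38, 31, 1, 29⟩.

Scanning left to right, the best length ending at each element is: 1→1, 10→1, 22→1, 14→2, 10→3, 18→2, 36→1, 38→1, 37→2, 20→3, 35→3, 16→4, 25→4, 24→5, 38→1, 31→4, 1→6, 29→5.
So the longest decreasing subsequence has length 6, e.g. 38, 37, 35, 25, 24, 1.

6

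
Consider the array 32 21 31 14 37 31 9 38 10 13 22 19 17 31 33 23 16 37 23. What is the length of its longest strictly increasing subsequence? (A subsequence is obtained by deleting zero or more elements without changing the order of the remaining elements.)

7

Let dp[i] be the longest increasing subsequence ending at position i. Then dp = [1, 1, 2, 1, 3, 2, 1, 4, 2, 3, 4, 4, 4, 5, 6, 5, 4, 7, 5].
The maximum is 7; one witness is 9, 10, 13, 22, 31, 33, 37 at positions 7,9,10,11,14,15,18.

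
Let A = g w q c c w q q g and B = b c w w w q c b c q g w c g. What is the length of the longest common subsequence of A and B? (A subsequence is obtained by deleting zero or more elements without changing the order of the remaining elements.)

A longest common subsequence is wqccwg (length 6); the LCS DP confirms no longer common subsequence exists.

6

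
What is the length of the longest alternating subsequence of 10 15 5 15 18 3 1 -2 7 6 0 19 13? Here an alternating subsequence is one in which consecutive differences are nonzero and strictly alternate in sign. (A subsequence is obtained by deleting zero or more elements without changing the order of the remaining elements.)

A longest alternating subsequence is 10, 15, 5, 15, 3, 7, 6, 19, 13 (positions 1,2,3,4,6,9,10,12,13); its 8 consecutive differences strictly alternate in sign, and length 9 is optimal.

9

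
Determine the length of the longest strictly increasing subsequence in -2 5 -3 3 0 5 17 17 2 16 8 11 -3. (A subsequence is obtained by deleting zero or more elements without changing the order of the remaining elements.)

5

Scanning left to right, the best length ending at each element is: -2→1, 5→2, -3→1, 3→2, 0→2, 5→3, 17→4, 17→4, 2→3, 16→4, 8→4, 11→5, -3→1.
So the longest increasing subsequence has length 5, e.g. -2, 3, 5, 8, 11.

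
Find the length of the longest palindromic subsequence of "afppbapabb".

5

One longest palindromic subsequence is bapab (positions 5,6,7,8,10); it reads the same forward and backward, and the interval DP gives dp[1][10] = 5.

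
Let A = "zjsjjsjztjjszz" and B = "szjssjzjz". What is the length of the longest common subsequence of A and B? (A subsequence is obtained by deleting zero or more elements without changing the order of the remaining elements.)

8

Backtracking the LCS table gives one alignment: z (A1,B2) → j (A2,B3) → s (A3,B4) → s (A6,B5) → j (A7,B6) → z (A8,B7) → j (A11,B8) → z (A14,B9).
So the longest common subsequence has length 8.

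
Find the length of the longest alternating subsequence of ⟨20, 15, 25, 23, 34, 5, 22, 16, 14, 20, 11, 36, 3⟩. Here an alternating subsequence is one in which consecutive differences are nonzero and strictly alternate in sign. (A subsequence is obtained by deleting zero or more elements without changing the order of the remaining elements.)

12

Track the best alternating length ending on an up-step vs a down-step at each position: up/down = 1/1, 1/2, 3/1, 3/4, 5/1, 1/6, 7/6, 7/8, 7/8, 9/8, 7/10, 11/1, 1/12.
The maximum over both is 12; one such subsequence is 20, 15, 25, 23, 34, 5, 22, 16, 20, 11, 36, 3.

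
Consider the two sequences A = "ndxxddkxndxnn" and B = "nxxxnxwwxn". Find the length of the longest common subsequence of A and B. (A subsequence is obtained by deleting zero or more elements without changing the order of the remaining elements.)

7

Backtracking the LCS table gives one alignment: n (A1,B1) → x (A3,B2) → x (A4,B3) → x (A8,B4) → n (A9,B5) → x (A11,B9) → n (A13,B10).
So the longest common subsequence has length 7.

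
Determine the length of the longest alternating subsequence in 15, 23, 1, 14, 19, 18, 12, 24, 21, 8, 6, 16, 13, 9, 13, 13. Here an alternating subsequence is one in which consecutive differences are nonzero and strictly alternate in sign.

Track the best alternating length ending on an up-step vs a down-step at each position: up/down = 1/1, 2/1, 1/3, 4/3, 4/3, 4/5, 4/5, 6/1, 6/7, 4/7, 4/7, 8/7, 8/9, 8/9, 10/9, 10/9.
The maximum over both is 10; one such subsequence is 15, 23, 1, 19, 18, 24, 8, 16, 9, 13.

10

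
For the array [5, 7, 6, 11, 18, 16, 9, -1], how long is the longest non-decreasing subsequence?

One longest non-decreasing subsequence is 5, 7, 11, 18 (positions 1,2,4,5), of length 4; no longer one exists.

4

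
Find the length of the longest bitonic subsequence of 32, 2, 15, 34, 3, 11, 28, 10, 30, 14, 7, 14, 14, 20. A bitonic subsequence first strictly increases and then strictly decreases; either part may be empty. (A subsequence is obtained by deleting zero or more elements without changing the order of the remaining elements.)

7

Let inc[i] be the LIS ending at i and dec[i] the longest strictly decreasing subsequence starting at i. inc = [1, 1, 2, 3, 2, 3, 4, 3, 5, 4, 3, 4, 4, 5], dec = [5, 1, 4, 4, 1, 3, 3, 2, 3, 2, 1, 1, 1, 1].
max_i inc[i]+dec[i]−1 = 7, with one witness 2, 3, 11, 28, 30, 14, 7.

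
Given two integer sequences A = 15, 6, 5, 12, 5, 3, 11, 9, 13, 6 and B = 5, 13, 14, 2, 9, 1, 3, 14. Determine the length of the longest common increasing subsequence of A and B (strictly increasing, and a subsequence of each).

2

A longest common strictly increasing subsequence is 5, 13 (length 2); it appears in order in both A and B, and no longer such subsequence exists.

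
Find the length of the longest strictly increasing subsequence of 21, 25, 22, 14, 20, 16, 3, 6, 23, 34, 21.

Let dp[i] be the longest increasing subsequence ending at position i. Then dp = [1, 2, 2, 1, 2, 2, 1, 2, 3, 4, 3].
The maximum is 4; one witness is 21, 22, 23, 34 at positions 1,3,9,10.

4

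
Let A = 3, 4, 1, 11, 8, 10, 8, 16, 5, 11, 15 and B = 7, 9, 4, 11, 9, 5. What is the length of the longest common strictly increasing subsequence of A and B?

A longest common strictly increasing subsequence is 4, 11 (length 2); it appears in order in both A and B, and no longer such subsequence exists.

2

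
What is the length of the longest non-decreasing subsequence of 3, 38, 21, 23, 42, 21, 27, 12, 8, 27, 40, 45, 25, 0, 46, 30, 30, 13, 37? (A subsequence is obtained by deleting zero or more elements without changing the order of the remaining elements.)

One longest non-decreasing subsequence is 3, 21, 23, 27, 27, 40, 45, 46 (positions 1,3,4,7,10,11,12,15), of length 8; no longer one exists.

8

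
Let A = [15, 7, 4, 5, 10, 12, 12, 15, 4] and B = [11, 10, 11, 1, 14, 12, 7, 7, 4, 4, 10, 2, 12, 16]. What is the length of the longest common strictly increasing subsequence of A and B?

3

For each value that appears in both, track the longest common increasing run ending there.
The best achievable length is 3; one witness is 7, 10, 12 (A-positions 2,5,6, B-positions 7,11,13).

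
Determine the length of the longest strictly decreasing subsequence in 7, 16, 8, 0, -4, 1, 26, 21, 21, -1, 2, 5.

4

One longest decreasing subsequence is 16, 8, 0, -4 (positions 2,3,4,5), of length 4; no longer one exists.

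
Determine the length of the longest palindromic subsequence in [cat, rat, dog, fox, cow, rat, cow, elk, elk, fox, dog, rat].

9

Using dp[i][j] = 2 + dp[i+1][j−1] if the ends match, else max(dp[i+1][j], dp[i][j−1]):
dp[1][12] = 9. A witness is rat dog fox cow rat cow fox dog rat at positions 2,3,4,5,6,7,10,11,12.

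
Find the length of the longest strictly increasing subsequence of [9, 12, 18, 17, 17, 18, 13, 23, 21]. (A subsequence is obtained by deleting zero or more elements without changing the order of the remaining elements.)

5

Scanning left to right, the best length ending at each element is: 9→1, 12→2, 18→3, 17→3, 17→3, 18→4, 13→3, 23→5, 21→5.
So the longest increasing subsequence has length 5, e.g. 9, 12, 17, 18, 23.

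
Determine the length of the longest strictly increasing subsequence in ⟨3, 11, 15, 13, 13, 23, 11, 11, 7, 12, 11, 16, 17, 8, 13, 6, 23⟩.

One longest increasing subsequence is 3, 11, 15, 16, 17, 23 (positions 1,2,3,12,13,17), of length 6; no longer one exists.

6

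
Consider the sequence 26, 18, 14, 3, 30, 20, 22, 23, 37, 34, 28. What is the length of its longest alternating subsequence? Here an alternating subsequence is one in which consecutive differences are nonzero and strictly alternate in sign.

Track the best alternating length ending on an up-step vs a down-step at each position: up/down = 1/1, 1/2, 1/2, 1/2, 3/1, 3/4, 5/4, 5/4, 5/1, 5/6, 5/6.
The maximum over both is 6; one such subsequence is 26, 18, 30, 20, 37, 34.

6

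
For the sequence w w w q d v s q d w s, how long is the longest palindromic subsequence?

5

One longest palindromic subsequence is wdqdw (positions 3,5,8,9,10); it reads the same forward and backward, and the interval DP gives dp[1][11] = 5.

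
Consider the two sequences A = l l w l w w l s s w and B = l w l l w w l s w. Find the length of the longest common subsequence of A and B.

8

A longest common subsequence is lllwwlsw (length 8); the LCS DP confirms no longer common subsequence exists.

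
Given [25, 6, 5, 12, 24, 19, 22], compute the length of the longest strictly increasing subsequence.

4

Scanning left to right, the best length ending at each element is: 25→1, 6→1, 5→1, 12→2, 24→3, 19→3, 22→4.
So the longest increasing subsequence has length 4, e.g. 6, 12, 19, 22.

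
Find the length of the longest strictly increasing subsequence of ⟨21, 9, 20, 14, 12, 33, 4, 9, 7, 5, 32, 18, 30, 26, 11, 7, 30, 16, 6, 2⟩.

5

One longest increasing subsequence is 9, 14, 18, 26, 30 (positions 2,4,12,14,17), of length 5; no longer one exists.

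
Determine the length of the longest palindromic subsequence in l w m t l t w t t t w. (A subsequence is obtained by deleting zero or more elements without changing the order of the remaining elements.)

7

One longest palindromic subsequence is wtttttw (positions 2,4,6,8,9,10,11); it reads the same forward and backward, and the interval DP gives dp[1][11] = 7.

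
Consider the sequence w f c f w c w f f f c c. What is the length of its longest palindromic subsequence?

7

One longest palindromic subsequence is ccfffcc (positions 3,6,8,9,10,11,12); it reads the same forward and backward, and the interval DP gives dp[1][12] = 7.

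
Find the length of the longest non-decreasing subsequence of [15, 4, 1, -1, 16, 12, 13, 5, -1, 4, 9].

One longest non-decreasing subsequence is -1, -1, 4, 9 (positions 4,9,10,11), of length 4; no longer one exists.

4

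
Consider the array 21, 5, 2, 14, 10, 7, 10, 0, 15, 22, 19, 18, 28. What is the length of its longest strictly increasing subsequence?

One longest increasing subsequence is 5, 7, 10, 15, 22, 28 (positions 2,6,7,9,10,13), of length 6; no longer one exists.

6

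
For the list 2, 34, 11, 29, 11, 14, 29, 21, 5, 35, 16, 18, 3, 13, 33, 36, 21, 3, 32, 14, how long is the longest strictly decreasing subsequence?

6

Let dp[i] be the longest decreasing subsequence ending at position i. Then dp = [1, 1, 2, 2, 3, 3, 2, 3, 4, 1, 4, 4, 5, 5, 2, 1, 3, 6, 3, 5].
The maximum is 6; one witness is 34, 29, 21, 16, 13, 3 at positions 2,4,8,11,14,18.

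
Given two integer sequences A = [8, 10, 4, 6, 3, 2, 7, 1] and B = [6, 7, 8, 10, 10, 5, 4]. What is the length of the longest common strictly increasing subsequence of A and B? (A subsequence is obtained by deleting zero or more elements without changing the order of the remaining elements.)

For each value that appears in both, track the longest common increasing run ending there.
The best achievable length is 2; one witness is 6, 7 (A-positions 4,7, B-positions 1,2).

2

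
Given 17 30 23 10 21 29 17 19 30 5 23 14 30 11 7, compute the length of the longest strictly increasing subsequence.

5

Scanning left to right, the best length ending at each element is: 17→1, 30→2, 23→2, 10→1, 21→2, 29→3, 17→2, 19→3, 30→4, 5→1, 23→4, 14→2, 30→5, 11→2, 7→2.
So the longest increasing subsequence has length 5, e.g. 10, 17, 19, 23, 30.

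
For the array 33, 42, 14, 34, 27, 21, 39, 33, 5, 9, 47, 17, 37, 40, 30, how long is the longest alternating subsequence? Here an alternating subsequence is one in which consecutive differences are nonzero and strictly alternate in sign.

Track the best alternating length ending on an up-step vs a down-step at each position: up/down = 1/1, 2/1, 1/3, 4/3, 4/5, 4/5, 6/3, 6/7, 1/7, 8/7, 8/1, 8/9, 10/9, 10/9, 10/11.
The maximum over both is 11; one such subsequence is 33, 42, 14, 34, 27, 39, 33, 47, 17, 37, 30.

11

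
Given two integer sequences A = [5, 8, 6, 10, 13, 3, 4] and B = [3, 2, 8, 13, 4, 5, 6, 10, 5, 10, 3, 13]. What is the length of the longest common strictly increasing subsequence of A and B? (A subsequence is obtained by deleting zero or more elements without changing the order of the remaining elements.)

A longest common strictly increasing subsequence is 5, 6, 10, 13 (length 4); it appears in order in both A and B, and no longer such subsequence exists.

4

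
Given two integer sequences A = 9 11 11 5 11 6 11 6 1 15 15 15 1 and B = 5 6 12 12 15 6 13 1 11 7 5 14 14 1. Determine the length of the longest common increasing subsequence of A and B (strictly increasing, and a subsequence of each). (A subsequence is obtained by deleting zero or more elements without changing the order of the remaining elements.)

3

A longest common strictly increasing subsequence is 5, 6, 15 (length 3); it appears in order in both A and B, and no longer such subsequence exists.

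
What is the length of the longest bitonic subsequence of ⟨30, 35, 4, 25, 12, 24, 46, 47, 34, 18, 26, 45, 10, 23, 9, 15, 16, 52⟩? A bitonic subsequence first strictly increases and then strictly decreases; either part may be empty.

9

One longest bitonic subsequence is 4, 12, 24, 46, 47, 34, 26, 23, 16 (positions 3,5,6,7,8,9,11,14,17): it rises to 47 then falls. Length 9 is optimal.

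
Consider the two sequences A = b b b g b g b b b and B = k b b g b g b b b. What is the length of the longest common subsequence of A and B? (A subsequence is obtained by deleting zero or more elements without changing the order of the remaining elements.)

8

Backtracking the LCS table gives one alignment: b (A2,B2) → b (A3,B3) → g (A4,B4) → b (A5,B5) → g (A6,B6) → b (A7,B7) → b (A8,B8) → b (A9,B9).
So the longest common subsequence has length 8.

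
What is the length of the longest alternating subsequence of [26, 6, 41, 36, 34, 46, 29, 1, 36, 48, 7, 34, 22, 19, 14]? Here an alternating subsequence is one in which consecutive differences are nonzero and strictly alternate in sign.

Track the best alternating length ending on an up-step vs a down-step at each position: up/down = 1/1, 1/2, 3/1, 3/4, 3/4, 5/1, 3/6, 1/6, 7/6, 7/1, 7/8, 9/8, 9/10, 9/10, 9/10.
The maximum over both is 10; one such subsequence is 26, 6, 41, 36, 46, 29, 36, 7, 34, 22.

10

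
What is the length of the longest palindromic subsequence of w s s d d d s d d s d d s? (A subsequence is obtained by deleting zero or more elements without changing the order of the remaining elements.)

Using dp[i][j] = 2 + dp[i+1][j−1] if the ends match, else max(dp[i+1][j], dp[i][j−1]):
dp[1][13] = 10. A witness is sddsddsdds at positions 2,4,5,7,8,9,10,11,12,13.

10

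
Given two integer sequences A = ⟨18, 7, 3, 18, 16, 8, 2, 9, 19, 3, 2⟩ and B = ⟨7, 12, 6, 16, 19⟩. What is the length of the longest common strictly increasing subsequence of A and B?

A longest common strictly increasing subsequence is 7, 16, 19 (length 3); it appears in order in both A and B, and no longer such subsequence exists.

3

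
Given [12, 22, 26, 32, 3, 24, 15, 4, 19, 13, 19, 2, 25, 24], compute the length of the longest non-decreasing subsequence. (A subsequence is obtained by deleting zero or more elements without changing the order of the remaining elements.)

5

Let dp[i] be the longest non-decreasing subsequence ending at position i. Then dp = [1, 2, 3, 4, 1, 3, 2, 2, 3, 3, 4, 1, 5, 5].
The maximum is 5; one witness is 12, 15, 19, 19, 25 at positions 1,7,9,11,13.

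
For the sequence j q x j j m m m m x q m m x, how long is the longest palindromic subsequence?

One longest palindromic subsequence is xmmmmmmx (positions 3,6,7,8,9,12,13,14); it reads the same forward and backward, and the interval DP gives dp[1][14] = 8.

8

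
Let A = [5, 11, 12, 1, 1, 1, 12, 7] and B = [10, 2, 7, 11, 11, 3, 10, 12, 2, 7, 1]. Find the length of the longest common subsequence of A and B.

3

A longest common subsequence is 11, 12, 1 (length 3); the LCS DP confirms no longer common subsequence exists.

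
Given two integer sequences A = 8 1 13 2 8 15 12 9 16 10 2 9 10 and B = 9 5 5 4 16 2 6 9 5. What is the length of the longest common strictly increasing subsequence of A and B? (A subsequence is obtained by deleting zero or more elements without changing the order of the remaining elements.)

2

A longest common strictly increasing subsequence is 9, 16 (length 2); it appears in order in both A and B, and no longer such subsequence exists.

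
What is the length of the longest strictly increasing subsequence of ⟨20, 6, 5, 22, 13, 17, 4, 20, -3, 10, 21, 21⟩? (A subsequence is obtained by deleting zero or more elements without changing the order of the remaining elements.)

Let dp[i] be the longest increasing subsequence ending at position i. Then dp = [1, 1, 1, 2, 2, 3, 1, 4, 1, 2, 5, 5].
The maximum is 5; one witness is 6, 13, 17, 20, 21 at positions 2,5,6,8,11.

5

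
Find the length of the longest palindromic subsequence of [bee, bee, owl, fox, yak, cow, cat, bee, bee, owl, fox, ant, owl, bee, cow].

8

Using dp[i][j] = 2 + dp[i+1][j−1] if the ends match, else max(dp[i+1][j], dp[i][j−1]):
dp[1][15] = 8. A witness is bee owl fox bee bee fox owl bee at positions 2,3,4,8,9,11,13,14.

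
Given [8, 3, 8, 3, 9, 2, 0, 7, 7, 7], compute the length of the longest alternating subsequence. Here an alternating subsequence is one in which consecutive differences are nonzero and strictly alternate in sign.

7

Track the best alternating length ending on an up-step vs a down-step at each position: up/down = 1/1, 1/2, 3/1, 1/4, 5/1, 1/6, 1/6, 7/6, 7/6, 7/6.
The maximum over both is 7; one such subsequence is 8, 3, 8, 3, 9, 2, 7.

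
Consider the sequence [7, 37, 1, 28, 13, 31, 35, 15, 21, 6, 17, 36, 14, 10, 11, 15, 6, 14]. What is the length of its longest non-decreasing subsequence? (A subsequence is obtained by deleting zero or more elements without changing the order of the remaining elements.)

5

Let dp[i] be the longest non-decreasing subsequence ending at position i. Then dp = [1, 2, 1, 2, 2, 3, 4, 3, 4, 2, 4, 5, 3, 3, 4, 5, 3, 5].
The maximum is 5; one witness is 7, 28, 31, 35, 36 at positions 1,4,6,7,12.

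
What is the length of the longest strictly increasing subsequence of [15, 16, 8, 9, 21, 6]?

3

Scanning left to right, the best length ending at each element is: 15→1, 16→2, 8→1, 9→2, 21→3, 6→1.
So the longest increasing subsequence has length 3, e.g. 15, 16, 21.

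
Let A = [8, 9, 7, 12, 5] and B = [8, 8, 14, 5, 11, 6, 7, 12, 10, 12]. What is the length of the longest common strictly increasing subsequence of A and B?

A longest common strictly increasing subsequence is 8, 12 (length 2); it appears in order in both A and B, and no longer such subsequence exists.

2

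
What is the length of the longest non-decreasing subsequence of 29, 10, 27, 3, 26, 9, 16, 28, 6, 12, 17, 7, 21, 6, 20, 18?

5

One longest non-decreasing subsequence is 3, 9, 16, 17, 21 (positions 4,6,7,11,13), of length 5; no longer one exists.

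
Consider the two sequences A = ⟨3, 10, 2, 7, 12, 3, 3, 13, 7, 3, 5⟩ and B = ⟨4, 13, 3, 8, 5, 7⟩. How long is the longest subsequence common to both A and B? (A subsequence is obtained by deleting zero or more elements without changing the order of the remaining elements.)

3

A longest common subsequence is 13, 3, 5 (length 3); the LCS DP confirms no longer common subsequence exists.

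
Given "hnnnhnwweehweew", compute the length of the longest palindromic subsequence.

7

Using dp[i][j] = 2 + dp[i+1][j−1] if the ends match, else max(dp[i+1][j], dp[i][j−1]):
dp[1][15] = 7. A witness is weeweew at positions 7,9,10,12,13,14,15.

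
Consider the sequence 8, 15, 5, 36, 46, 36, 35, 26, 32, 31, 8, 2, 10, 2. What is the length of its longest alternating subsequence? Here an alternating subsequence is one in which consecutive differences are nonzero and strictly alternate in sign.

A longest alternating subsequence is 8, 15, 5, 36, 26, 32, 8, 10, 2 (positions 1,2,3,4,8,9,11,13,14); its 8 consecutive differences strictly alternate in sign, and length 9 is optimal.

9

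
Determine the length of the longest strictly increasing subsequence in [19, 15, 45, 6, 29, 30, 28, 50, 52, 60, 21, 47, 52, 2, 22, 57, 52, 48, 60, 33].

7

Let dp[i] be the longest increasing subsequence ending at position i. Then dp = [1, 1, 2, 1, 2, 3, 2, 4, 5, 6, 2, 4, 5, 1, 3, 6, 5, 5, 7, 4].
The maximum is 7; one witness is 19, 29, 30, 50, 52, 57, 60 at positions 1,5,6,8,9,16,19.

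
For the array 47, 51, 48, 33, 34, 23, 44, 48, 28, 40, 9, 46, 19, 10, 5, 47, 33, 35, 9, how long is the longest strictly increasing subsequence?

One longest increasing subsequence is 33, 34, 44, 46, 47 (positions 4,5,7,12,16), of length 5; no longer one exists.

5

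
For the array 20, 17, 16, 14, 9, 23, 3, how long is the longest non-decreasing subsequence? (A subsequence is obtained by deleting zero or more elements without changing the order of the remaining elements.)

2

Scanning left to right, the best length ending at each element is: 20→1, 17→1, 16→1, 14→1, 9→1, 23→2, 3→1.
So the longest non-decreasing subsequence has length 2, e.g. 20, 23.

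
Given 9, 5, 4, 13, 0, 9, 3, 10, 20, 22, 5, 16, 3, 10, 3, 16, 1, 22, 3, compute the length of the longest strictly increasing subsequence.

One longest increasing subsequence is 0, 3, 5, 10, 16, 22 (positions 5,7,11,14,16,18), of length 6; no longer one exists.

6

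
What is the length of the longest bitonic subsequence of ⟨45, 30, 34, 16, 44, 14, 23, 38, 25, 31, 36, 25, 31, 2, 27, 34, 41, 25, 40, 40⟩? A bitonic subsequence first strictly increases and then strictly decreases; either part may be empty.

8

Let inc[i] be the LIS ending at i and dec[i] the longest strictly decreasing subsequence starting at i. inc = [1, 1, 2, 1, 3, 1, 2, 3, 3, 4, 5, 3, 4, 1, 4, 5, 6, 3, 6, 6], dec = [7, 4, 4, 3, 6, 2, 2, 5, 2, 3, 4, 2, 3, 1, 2, 2, 2, 1, 1, 1].
max_i inc[i]+dec[i]−1 = 8, with one witness 30, 34, 44, 38, 36, 31, 27, 25.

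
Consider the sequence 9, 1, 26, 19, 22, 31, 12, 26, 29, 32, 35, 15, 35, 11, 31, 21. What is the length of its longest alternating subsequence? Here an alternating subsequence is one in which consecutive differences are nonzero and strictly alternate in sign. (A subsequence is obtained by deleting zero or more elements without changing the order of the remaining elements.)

12

A longest alternating subsequence is 9, 1, 26, 19, 22, 12, 26, 15, 35, 11, 31, 21 (positions 1,2,3,4,5,7,8,12,13,14,15,16); its 11 consecutive differences strictly alternate in sign, and length 12 is optimal.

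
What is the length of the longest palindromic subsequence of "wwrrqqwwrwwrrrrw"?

11

One longest palindromic subsequence is wrrwwrwwrrw (positions 1,3,4,7,8,9,10,11,14,15,16); it reads the same forward and backward, and the interval DP gives dp[1][16] = 11.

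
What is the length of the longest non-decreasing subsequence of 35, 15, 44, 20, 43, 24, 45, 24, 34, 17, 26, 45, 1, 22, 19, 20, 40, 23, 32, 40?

7

Let dp[i] be the longest non-decreasing subsequence ending at position i. Then dp = [1, 1, 2, 2, 3, 3, 4, 4, 5, 2, 5, 6, 1, 3, 3, 4, 6, 5, 6, 7].
The maximum is 7; one witness is 15, 20, 24, 24, 34, 40, 40 at positions 2,4,6,8,9,17,20.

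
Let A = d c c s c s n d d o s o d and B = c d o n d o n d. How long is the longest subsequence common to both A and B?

Backtracking the LCS table gives one alignment: d (A1,B2) → n (A7,B4) → d (A9,B5) → o (A10,B6) → d (A13,B8).
So the longest common subsequence has length 5.

5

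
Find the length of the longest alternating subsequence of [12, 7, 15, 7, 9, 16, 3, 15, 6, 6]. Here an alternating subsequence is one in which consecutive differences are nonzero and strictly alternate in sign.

8

A longest alternating subsequence is 12, 7, 15, 7, 9, 3, 15, 6 (positions 1,2,3,4,5,7,8,9); its 7 consecutive differences strictly alternate in sign, and length 8 is optimal.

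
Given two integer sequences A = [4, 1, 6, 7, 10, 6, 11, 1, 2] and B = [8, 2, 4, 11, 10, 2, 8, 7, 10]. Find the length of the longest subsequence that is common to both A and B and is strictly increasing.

3

For each value that appears in both, track the longest common increasing run ending there.
The best achievable length is 3; one witness is 4, 7, 10 (A-positions 1,4,5, B-positions 3,8,9).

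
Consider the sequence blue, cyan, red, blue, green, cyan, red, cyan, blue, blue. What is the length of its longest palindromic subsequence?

7

Using dp[i][j] = 2 + dp[i+1][j−1] if the ends match, else max(dp[i+1][j], dp[i][j−1]):
dp[1][10] = 7. A witness is blue blue cyan red cyan blue blue at positions 1,4,6,7,8,9,10.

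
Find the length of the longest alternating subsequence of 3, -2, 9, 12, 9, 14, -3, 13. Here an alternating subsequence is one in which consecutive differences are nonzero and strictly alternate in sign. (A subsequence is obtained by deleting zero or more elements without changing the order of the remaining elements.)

Track the best alternating length ending on an up-step vs a down-step at each position: up/down = 1/1, 1/2, 3/1, 3/1, 3/4, 5/1, 1/6, 7/6.
The maximum over both is 7; one such subsequence is 3, -2, 12, 9, 14, -3, 13.

7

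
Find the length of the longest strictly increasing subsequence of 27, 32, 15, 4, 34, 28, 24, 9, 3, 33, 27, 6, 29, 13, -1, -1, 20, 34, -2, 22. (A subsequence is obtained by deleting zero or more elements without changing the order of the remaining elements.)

5

Scanning left to right, the best length ending at each element is: 27→1, 32→2, 15→1, 4→1, 34→3, 28→2, 24→2, 9→2, 3→1, 33→3, 27→3, 6→2, 29→4, 13→3, -1→1, -1→1, 20→4, 34→5, -2→1, 22→5.
So the longest increasing subsequence has length 5, e.g. 15, 24, 27, 29, 34.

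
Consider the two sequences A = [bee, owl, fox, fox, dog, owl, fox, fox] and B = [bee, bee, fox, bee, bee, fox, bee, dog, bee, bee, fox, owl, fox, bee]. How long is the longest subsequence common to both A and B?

A longest common subsequence is bee, fox, fox, dog, owl, fox (length 6); the LCS DP confirms no longer common subsequence exists.

6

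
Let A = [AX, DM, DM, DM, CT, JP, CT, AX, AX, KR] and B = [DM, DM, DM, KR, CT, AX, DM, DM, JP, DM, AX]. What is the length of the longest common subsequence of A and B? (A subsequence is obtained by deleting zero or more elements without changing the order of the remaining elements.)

6

Backtracking the LCS table gives one alignment: DM (A2,B1) → DM (A3,B2) → DM (A4,B3) → CT (A5,B5) → JP (A6,B9) → AX (A9,B11).
So the longest common subsequence has length 6.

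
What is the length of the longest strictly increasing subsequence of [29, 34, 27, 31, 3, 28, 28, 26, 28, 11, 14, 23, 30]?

5

One longest increasing subsequence is 3, 11, 14, 23, 30 (positions 5,10,11,12,13), of length 5; no longer one exists.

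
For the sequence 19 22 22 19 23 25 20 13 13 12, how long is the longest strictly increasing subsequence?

Scanning left to right, the best length ending at each element is: 19→1, 22→2, 22→2, 19→1, 23→3, 25→4, 20→2, 13→1, 13→1, 12→1.
So the longest increasing subsequence has length 4, e.g. 19, 22, 23, 25.

4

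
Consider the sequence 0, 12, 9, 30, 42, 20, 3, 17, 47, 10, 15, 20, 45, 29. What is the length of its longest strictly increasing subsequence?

6

Scanning left to right, the best length ending at each element is: 0→1, 12→2, 9→2, 30→3, 42→4, 20→3, 3→2, 17→3, 47→5, 10→3, 15→4, 20→5, 45→6, 29→6.
So the longest increasing subsequence has length 6, e.g. 0, 9, 10, 15, 20, 45.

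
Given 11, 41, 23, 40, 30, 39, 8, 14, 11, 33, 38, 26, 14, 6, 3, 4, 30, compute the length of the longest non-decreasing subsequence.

5

One longest non-decreasing subsequence is 11, 23, 30, 33, 38 (positions 1,3,5,10,11), of length 5; no longer one exists.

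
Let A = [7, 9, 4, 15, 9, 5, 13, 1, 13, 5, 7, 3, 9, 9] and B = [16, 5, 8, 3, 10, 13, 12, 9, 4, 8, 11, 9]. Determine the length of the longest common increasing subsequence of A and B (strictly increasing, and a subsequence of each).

A longest common strictly increasing subsequence is 5, 13 (length 2); it appears in order in both A and B, and no longer such subsequence exists.

2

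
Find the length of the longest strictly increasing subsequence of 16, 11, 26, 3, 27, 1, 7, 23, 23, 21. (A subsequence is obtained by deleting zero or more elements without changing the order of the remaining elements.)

3

One longest increasing subsequence is 16, 26, 27 (positions 1,3,5), of length 3; no longer one exists.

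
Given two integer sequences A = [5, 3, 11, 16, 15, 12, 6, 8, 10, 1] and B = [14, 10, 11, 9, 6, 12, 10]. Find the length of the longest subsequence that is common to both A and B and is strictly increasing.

2

A longest common strictly increasing subsequence is 11, 12 (length 2); it appears in order in both A and B, and no longer such subsequence exists.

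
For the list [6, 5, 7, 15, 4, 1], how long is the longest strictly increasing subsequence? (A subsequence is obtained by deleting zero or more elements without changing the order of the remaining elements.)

3

One longest increasing subsequence is 6, 7, 15 (positions 1,3,4), of length 3; no longer one exists.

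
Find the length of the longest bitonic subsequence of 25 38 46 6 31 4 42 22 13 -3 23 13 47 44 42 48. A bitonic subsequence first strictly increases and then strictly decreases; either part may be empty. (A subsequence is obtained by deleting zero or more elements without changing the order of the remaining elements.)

One longest bitonic subsequence is 25, 38, 46, 42, 22, 13, -3 (positions 1,2,3,7,8,9,10): it rises to 46 then falls. Length 7 is optimal.

7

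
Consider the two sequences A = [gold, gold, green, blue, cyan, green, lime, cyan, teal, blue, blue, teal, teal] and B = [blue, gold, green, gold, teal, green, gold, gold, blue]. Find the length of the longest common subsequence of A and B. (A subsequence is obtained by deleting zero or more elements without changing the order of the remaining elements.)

A longest common subsequence is gold, gold, green, blue (length 4); the LCS DP confirms no longer common subsequence exists.

4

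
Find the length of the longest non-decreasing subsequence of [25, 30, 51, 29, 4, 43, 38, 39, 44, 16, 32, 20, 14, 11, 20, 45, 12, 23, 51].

7

Scanning left to right, the best length ending at each element is: 25→1, 30→2, 51→3, 29→2, 4→1, 43→3, 38→3, 39→4, 44→5, 16→2, 32→3, 20→3, 14→2, 11→2, 20→4, 45→6, 12→3, 23→5, 51→7.
So the longest non-decreasing subsequence has length 7, e.g. 25, 30, 38, 39, 44, 45, 51.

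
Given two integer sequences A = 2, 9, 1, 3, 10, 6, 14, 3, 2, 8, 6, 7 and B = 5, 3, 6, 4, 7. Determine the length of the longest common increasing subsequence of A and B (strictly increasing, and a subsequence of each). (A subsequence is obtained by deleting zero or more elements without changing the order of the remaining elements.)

A longest common strictly increasing subsequence is 3, 6, 7 (length 3); it appears in order in both A and B, and no longer such subsequence exists.

3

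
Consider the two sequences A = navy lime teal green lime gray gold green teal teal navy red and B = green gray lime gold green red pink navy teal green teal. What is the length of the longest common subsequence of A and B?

A longest common subsequence is green, lime, gold, green, teal, teal (length 6); the LCS DP confirms no longer common subsequence exists.

6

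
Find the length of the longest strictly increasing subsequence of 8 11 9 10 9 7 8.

Let dp[i] be the longest increasing subsequence ending at position i. Then dp = [1, 2, 2, 3, 2, 1, 2].
The maximum is 3; one witness is 8, 9, 10 at positions 1,3,4.

3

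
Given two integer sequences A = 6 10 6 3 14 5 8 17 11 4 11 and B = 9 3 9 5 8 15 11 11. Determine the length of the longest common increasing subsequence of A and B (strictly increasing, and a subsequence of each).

A longest common strictly increasing subsequence is 3, 5, 8, 11 (length 4); it appears in order in both A and B, and no longer such subsequence exists.

4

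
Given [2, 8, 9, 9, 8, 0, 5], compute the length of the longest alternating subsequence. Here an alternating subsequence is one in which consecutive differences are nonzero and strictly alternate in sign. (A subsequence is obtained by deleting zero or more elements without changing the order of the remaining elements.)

4

A longest alternating subsequence is 2, 8, 0, 5 (positions 1,2,6,7); its 3 consecutive differences strictly alternate in sign, and length 4 is optimal.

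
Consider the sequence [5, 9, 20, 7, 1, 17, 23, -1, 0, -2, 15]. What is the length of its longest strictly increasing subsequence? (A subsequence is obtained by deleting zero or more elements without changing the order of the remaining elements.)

Let dp[i] be the longest increasing subsequence ending at position i. Then dp = [1, 2, 3, 2, 1, 3, 4, 1, 2, 1, 3].
The maximum is 4; one witness is 5, 9, 20, 23 at positions 1,2,3,7.

4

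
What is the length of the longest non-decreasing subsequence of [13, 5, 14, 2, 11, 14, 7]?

3

One longest non-decreasing subsequence is 13, 14, 14 (positions 1,3,6), of length 3; no longer one exists.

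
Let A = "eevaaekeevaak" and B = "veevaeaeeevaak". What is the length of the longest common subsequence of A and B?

12

Backtracking the LCS table gives one alignment: e (A1,B2) → e (A2,B3) → v (A3,B4) → a (A4,B5) → a (A5,B7) → e (A6,B8) → e (A8,B9) → e (A9,B10) → v (A10,B11) → a (A11,B12) → a (A12,B13) → k (A13,B14).
So the longest common subsequence has length 12.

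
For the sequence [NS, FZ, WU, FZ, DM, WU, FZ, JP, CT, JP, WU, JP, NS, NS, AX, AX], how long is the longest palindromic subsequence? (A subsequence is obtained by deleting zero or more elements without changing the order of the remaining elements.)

7

Using dp[i][j] = 2 + dp[i+1][j−1] if the ends match, else max(dp[i+1][j], dp[i][j−1]):
dp[1][16] = 7. A witness is NS WU JP CT JP WU NS at positions 1,6,8,9,10,11,14.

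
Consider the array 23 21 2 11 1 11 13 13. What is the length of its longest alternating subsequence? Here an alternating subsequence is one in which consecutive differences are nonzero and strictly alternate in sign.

5

A longest alternating subsequence is 23, 2, 11, 1, 11 (positions 1,3,4,5,6); its 4 consecutive differences strictly alternate in sign, and length 5 is optimal.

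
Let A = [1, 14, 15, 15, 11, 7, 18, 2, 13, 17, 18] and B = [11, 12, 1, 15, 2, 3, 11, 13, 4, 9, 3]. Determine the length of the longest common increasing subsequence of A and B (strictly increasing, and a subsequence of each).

For each value that appears in both, track the longest common increasing run ending there.
The best achievable length is 3; one witness is 1, 2, 13 (A-positions 1,8,9, B-positions 3,5,8).

3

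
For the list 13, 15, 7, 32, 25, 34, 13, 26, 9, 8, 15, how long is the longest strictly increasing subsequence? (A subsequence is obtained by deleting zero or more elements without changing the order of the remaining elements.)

4

Scanning left to right, the best length ending at each element is: 13→1, 15→2, 7→1, 32→3, 25→3, 34→4, 13→2, 26→4, 9→2, 8→2, 15→3.
So the longest increasing subsequence has length 4, e.g. 13, 15, 32, 34.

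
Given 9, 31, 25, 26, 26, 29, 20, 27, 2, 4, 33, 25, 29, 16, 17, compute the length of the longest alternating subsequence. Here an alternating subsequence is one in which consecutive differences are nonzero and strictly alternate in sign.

A longest alternating subsequence is 9, 31, 25, 26, 20, 27, 2, 33, 25, 29, 16, 17 (positions 1,2,3,4,7,8,9,11,12,13,14,15); its 11 consecutive differences strictly alternate in sign, and length 12 is optimal.

12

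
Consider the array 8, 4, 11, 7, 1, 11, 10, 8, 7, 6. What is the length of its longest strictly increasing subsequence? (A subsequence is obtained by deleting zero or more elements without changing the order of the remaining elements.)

Let dp[i] be the longest increasing subsequence ending at position i. Then dp = [1, 1, 2, 2, 1, 3, 3, 3, 2, 2].
The maximum is 3; one witness is 4, 7, 11 at positions 2,4,6.

3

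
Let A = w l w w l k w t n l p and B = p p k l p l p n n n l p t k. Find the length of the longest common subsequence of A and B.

5

Backtracking the LCS table gives one alignment: l (A2,B4) → l (A5,B6) → n (A9,B10) → l (A10,B11) → p (A11,B12).
So the longest common subsequence has length 5.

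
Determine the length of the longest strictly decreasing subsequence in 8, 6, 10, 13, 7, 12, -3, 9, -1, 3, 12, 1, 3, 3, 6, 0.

6

One longest decreasing subsequence is 13, 12, 9, 3, 1, 0 (positions 4,6,8,10,12,16), of length 6; no longer one exists.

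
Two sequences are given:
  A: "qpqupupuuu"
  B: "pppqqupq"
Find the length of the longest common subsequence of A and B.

Backtracking the LCS table gives one alignment: q (A1,B4) → q (A3,B5) → u (A4,B6) → p (A5,B7).
So the longest common subsequence has length 4.

4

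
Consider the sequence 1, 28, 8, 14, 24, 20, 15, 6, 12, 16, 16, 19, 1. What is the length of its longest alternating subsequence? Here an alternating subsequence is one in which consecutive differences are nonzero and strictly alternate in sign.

Track the best alternating length ending on an up-step vs a down-step at each position: up/down = 1/1, 2/1, 2/3, 4/3, 4/3, 4/5, 4/5, 2/5, 6/5, 6/5, 6/5, 6/5, 1/7.
The maximum over both is 7; one such subsequence is 1, 28, 8, 14, 6, 12, 1.

7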